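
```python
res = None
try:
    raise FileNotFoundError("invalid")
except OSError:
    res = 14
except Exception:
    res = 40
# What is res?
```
14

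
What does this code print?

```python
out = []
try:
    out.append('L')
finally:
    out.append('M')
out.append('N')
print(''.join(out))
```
LMN

try/finally without except, no exception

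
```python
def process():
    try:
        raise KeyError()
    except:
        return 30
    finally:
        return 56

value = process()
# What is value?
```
56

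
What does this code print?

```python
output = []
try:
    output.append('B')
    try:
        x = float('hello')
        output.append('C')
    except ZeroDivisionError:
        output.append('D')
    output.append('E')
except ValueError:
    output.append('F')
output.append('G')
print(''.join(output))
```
BFG

Inner handler doesn't match, propagates to outer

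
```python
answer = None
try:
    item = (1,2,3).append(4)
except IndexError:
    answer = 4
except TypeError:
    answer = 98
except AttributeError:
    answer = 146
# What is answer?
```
146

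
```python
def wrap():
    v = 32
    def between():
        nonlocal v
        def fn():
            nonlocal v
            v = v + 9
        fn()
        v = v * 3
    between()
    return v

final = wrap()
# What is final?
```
123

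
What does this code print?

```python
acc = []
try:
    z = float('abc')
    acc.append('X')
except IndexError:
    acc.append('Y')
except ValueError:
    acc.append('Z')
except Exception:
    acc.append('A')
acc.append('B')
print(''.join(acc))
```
ZB

ValueError matches before generic Exception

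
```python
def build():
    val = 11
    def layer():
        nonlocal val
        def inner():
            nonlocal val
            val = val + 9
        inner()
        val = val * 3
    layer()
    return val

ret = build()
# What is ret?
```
60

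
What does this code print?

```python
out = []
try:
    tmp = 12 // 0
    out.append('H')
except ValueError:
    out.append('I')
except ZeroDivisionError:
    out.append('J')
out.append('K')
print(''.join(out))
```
JK

ZeroDivisionError is caught by its specific handler, not ValueError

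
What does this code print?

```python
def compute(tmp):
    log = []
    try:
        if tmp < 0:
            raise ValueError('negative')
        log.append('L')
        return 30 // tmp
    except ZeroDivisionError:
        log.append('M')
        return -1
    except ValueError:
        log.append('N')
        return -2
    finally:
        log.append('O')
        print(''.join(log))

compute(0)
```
LMO

tmp=0 causes ZeroDivisionError, caught, finally prints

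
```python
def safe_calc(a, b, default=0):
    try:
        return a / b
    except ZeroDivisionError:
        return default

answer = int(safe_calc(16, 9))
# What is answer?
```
1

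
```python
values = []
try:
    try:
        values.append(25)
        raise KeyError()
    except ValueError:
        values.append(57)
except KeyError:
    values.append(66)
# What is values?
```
[25, 66]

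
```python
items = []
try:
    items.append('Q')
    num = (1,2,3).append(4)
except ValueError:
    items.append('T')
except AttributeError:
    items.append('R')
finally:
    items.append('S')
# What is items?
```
['Q', 'R', 'S']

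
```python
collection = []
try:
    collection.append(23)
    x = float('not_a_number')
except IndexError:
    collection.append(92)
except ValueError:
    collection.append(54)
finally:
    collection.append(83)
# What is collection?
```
[23, 54, 83]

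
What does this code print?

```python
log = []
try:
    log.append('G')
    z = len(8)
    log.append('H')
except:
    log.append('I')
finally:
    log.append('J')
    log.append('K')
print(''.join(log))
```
GIJK

Code before exception runs, then except, then all of finally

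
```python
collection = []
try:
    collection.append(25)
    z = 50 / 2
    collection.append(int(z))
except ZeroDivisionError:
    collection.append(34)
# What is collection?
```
[25, 25]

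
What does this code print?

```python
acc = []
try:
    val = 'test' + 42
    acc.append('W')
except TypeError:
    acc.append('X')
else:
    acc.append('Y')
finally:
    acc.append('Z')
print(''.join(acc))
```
XZ

Exception: except runs, else skipped, finally runs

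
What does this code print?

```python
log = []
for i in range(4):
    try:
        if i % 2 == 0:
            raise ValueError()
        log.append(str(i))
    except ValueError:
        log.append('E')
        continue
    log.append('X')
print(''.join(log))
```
E1XE3X

continue in except skips rest of loop body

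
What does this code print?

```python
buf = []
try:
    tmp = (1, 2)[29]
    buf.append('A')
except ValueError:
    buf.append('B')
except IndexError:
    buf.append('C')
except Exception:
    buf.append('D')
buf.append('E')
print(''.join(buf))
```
CE

IndexError matches before generic Exception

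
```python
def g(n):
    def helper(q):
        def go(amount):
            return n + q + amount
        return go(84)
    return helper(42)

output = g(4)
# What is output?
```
130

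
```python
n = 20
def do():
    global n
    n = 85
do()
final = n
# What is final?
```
85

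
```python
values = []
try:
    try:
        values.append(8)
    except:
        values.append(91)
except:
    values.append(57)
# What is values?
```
[8]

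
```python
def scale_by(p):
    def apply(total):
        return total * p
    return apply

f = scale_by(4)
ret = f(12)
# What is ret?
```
48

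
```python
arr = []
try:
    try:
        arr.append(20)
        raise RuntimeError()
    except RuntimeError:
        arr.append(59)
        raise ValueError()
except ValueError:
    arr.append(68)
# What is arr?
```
[20, 59, 68]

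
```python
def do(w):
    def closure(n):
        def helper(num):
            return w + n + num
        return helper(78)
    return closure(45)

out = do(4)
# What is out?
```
127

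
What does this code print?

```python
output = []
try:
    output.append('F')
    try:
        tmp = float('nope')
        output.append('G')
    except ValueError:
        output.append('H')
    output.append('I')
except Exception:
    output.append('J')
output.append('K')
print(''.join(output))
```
FHIK

Inner exception caught by inner handler, outer continues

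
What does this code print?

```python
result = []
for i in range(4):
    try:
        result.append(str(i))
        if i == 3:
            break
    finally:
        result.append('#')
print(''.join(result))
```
0#1#2#3#

finally runs even when breaking out of loop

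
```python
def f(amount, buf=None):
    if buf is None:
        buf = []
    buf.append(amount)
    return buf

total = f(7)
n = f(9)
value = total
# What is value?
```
[7]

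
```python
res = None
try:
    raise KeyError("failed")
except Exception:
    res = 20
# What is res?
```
20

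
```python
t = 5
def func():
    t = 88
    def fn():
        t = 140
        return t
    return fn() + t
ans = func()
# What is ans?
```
228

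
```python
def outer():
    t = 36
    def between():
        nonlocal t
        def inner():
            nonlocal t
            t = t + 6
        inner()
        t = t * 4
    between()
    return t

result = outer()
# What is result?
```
168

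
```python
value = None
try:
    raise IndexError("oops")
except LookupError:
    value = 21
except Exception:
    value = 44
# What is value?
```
21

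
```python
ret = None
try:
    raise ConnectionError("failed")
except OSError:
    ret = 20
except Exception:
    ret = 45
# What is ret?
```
20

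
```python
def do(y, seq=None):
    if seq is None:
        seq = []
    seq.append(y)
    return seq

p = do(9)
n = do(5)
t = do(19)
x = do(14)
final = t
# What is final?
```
[19]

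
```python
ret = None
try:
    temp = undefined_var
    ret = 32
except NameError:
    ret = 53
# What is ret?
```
53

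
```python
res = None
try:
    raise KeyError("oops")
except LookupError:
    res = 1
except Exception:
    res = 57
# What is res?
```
1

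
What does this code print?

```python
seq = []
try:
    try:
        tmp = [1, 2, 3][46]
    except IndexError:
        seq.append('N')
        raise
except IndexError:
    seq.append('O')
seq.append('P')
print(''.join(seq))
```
NOP

raise without argument re-raises current exception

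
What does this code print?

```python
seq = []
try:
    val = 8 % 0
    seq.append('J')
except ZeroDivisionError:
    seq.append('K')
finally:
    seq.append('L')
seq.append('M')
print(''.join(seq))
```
KLM

finally always runs, even after exception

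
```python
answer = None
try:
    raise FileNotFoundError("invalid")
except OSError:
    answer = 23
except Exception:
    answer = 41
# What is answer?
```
23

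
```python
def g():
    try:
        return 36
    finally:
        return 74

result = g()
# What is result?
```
74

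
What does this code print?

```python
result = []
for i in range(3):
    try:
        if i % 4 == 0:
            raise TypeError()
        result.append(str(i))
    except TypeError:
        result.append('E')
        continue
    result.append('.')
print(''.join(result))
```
E1.2.

continue in except skips rest of loop body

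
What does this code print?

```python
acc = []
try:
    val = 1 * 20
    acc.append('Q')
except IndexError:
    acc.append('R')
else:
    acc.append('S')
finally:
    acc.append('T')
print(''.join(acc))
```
QST

else runs before finally when no exception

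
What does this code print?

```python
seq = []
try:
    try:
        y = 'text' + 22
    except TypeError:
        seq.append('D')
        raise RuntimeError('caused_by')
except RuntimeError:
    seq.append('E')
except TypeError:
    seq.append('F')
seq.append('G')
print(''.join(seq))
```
DEG

RuntimeError raised and caught, original TypeError not re-raised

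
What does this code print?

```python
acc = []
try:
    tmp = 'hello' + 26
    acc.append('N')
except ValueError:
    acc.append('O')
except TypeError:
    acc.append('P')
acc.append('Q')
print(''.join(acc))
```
PQ

TypeError is caught by its specific handler, not ValueError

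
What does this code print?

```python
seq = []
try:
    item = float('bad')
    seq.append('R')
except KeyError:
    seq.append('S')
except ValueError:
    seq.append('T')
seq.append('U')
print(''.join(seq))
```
TU

ValueError is caught by its specific handler, not KeyError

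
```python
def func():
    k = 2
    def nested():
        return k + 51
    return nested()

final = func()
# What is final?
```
53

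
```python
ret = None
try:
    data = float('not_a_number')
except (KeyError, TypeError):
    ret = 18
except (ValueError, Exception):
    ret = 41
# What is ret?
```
41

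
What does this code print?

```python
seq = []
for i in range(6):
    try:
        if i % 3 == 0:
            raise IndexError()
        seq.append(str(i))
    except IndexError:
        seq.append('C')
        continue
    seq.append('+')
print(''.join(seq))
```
C1+2+C4+5+

continue in except skips rest of loop body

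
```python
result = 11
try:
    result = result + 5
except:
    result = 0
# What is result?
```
16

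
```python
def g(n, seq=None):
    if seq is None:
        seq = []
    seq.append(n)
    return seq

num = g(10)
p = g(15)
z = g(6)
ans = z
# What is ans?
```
[6]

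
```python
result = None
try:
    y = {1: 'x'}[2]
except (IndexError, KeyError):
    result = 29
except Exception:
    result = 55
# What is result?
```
29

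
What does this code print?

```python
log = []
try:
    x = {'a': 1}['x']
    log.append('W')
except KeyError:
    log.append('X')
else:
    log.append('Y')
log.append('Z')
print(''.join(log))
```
XZ

else block skipped when exception is caught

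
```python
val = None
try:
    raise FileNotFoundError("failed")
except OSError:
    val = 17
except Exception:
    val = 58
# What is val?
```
17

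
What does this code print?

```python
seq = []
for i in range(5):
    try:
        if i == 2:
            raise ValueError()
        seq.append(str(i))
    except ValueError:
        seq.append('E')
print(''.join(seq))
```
01E34

Exception on i=2 caught, loop continues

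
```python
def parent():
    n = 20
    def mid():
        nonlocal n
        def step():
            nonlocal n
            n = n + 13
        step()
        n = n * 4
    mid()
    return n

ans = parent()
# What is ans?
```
132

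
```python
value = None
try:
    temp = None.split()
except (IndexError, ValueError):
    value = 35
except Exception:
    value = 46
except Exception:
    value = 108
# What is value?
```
46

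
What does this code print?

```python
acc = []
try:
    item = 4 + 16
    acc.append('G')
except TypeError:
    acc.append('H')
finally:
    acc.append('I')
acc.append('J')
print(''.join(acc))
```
GIJ

finally runs after normal execution too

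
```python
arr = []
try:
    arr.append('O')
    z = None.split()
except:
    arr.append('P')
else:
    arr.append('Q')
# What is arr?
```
['O', 'P']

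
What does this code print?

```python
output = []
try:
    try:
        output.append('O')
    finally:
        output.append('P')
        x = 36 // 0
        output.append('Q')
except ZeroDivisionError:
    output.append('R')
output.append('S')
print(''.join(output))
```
OPRS

Exception in inner finally caught by outer except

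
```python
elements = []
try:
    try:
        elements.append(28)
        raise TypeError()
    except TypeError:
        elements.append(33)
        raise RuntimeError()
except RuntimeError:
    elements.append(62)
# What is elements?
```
[28, 33, 62]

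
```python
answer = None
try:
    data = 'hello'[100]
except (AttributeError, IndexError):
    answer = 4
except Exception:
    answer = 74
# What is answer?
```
4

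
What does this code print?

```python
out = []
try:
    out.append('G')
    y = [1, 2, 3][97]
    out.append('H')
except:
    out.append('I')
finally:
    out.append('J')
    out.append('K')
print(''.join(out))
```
GIJK

Code before exception runs, then except, then all of finally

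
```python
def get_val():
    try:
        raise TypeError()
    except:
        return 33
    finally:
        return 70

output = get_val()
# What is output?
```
70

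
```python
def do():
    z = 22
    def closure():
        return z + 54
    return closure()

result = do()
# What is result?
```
76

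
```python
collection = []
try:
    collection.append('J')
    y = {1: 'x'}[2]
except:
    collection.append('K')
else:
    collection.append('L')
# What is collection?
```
['J', 'K']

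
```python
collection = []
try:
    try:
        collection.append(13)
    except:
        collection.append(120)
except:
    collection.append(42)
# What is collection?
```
[13]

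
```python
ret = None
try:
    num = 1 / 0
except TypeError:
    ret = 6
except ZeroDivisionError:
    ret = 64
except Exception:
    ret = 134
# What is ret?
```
64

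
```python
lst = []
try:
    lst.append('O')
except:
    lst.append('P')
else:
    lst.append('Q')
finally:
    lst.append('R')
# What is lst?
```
['O', 'Q', 'R']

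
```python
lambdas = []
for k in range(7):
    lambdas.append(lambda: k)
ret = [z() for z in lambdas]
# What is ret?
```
[6, 6, 6, 6, 6, 6, 6]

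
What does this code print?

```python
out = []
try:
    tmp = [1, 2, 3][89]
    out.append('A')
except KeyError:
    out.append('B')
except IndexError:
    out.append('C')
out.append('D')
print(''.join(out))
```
CD

IndexError is caught by its specific handler, not KeyError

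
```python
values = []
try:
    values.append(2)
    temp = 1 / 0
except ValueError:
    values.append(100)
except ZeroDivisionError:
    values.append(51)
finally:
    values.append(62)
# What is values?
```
[2, 51, 62]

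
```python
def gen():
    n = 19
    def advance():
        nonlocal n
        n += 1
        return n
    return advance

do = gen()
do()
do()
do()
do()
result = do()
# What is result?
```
24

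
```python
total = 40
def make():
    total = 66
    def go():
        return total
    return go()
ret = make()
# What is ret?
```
66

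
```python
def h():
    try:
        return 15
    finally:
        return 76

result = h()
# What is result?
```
76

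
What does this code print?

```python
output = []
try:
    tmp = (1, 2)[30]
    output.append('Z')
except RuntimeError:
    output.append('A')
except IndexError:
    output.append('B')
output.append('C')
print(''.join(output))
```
BC

IndexError is caught by its specific handler, not RuntimeError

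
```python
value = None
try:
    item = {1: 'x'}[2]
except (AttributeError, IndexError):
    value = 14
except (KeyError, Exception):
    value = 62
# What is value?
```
62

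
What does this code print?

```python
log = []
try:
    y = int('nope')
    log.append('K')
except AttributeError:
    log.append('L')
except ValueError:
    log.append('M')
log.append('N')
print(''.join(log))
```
MN

ValueError is caught by its specific handler, not AttributeError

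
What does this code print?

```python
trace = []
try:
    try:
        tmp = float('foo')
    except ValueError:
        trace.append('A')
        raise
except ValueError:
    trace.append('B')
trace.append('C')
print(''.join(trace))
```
ABC

raise without argument re-raises current exception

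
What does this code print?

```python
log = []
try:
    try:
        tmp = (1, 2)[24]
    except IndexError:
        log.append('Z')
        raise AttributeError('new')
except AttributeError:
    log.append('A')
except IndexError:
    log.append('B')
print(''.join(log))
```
ZA

New AttributeError raised, caught by outer AttributeError handler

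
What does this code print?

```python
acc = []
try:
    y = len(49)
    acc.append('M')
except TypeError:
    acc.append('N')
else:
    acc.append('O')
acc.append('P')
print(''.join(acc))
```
NP

else block skipped when exception is caught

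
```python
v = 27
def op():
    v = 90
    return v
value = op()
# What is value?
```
90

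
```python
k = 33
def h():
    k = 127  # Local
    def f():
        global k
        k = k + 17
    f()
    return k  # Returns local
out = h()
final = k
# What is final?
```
50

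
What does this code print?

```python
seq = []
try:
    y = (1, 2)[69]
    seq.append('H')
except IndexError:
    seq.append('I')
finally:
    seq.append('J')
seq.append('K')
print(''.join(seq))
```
IJK

finally always runs, even after exception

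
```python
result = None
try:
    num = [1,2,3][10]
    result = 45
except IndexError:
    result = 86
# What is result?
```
86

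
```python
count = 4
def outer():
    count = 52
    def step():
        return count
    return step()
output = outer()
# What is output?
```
52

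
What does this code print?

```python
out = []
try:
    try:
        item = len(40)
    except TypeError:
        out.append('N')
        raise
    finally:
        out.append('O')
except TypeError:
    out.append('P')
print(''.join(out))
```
NOP

finally runs before re-raised exception propagates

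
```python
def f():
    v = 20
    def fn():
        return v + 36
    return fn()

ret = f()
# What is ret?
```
56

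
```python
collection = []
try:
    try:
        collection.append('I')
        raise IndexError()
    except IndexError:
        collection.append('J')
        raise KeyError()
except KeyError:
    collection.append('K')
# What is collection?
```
['I', 'J', 'K']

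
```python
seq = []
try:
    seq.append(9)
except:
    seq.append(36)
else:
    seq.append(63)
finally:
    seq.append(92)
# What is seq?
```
[9, 63, 92]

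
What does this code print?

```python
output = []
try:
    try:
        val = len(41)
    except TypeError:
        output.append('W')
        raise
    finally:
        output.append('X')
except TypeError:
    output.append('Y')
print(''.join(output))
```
WXY

finally runs before re-raised exception propagates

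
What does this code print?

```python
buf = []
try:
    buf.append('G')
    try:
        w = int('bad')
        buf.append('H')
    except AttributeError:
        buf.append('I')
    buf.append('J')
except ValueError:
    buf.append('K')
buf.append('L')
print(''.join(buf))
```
GKL

Inner handler doesn't match, propagates to outer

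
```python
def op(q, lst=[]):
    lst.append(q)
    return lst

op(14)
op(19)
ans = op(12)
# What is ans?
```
[14, 19, 12]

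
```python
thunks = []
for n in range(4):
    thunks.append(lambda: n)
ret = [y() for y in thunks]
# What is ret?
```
[3, 3, 3, 3]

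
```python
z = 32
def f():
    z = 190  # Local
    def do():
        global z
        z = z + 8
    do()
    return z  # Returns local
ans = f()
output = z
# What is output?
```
40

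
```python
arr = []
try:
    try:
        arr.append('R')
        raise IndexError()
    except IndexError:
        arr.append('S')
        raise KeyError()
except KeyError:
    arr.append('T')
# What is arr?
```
['R', 'S', 'T']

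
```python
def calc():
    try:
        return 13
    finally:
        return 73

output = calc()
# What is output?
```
73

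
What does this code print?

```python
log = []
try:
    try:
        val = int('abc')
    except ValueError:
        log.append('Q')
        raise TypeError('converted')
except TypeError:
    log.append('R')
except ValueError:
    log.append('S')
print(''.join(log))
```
QR

New TypeError raised, caught by outer TypeError handler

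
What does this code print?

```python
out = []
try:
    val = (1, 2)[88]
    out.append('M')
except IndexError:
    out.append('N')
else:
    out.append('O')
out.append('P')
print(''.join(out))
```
NP

else block skipped when exception is caught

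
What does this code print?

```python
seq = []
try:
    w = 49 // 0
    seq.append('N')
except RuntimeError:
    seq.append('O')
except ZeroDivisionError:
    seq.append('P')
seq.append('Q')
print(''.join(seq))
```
PQ

ZeroDivisionError is caught by its specific handler, not RuntimeError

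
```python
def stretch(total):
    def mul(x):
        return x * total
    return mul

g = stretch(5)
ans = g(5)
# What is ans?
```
25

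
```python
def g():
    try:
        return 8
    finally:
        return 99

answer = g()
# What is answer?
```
99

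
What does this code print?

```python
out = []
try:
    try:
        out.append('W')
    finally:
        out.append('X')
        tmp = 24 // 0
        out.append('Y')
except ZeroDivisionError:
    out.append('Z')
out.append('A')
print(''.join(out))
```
WXZA

Exception in inner finally caught by outer except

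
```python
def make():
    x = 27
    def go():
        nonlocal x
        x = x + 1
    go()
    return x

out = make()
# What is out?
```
28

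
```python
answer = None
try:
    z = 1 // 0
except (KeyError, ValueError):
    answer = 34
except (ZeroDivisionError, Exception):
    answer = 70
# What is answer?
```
70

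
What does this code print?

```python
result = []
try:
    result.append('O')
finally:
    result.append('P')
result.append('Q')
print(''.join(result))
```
OPQ

try/finally without except, no exception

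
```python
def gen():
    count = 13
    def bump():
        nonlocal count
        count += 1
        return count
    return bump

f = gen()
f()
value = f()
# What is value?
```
15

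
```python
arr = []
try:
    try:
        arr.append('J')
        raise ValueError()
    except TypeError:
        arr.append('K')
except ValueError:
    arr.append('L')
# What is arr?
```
['J', 'L']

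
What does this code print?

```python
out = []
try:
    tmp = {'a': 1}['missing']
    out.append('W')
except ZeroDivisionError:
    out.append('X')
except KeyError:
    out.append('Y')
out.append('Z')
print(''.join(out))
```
YZ

KeyError is caught by its specific handler, not ZeroDivisionError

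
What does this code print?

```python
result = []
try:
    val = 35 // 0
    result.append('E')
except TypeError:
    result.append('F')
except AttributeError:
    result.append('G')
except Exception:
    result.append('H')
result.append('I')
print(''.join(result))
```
HI

ZeroDivisionError not specifically caught, falls to Exception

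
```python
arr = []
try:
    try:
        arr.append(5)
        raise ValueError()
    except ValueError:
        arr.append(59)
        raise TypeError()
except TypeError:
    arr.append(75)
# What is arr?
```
[5, 59, 75]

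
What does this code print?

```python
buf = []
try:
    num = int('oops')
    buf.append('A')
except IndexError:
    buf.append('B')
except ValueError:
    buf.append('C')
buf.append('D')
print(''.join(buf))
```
CD

ValueError is caught by its specific handler, not IndexError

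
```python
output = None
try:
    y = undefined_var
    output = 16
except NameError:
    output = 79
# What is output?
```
79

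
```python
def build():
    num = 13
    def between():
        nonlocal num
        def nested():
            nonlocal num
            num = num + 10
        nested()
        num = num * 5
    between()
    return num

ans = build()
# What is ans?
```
115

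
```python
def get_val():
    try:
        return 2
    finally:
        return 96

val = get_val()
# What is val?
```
96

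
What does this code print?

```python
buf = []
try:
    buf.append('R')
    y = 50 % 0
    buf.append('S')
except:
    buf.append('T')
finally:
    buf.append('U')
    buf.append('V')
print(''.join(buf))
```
RTUV

Code before exception runs, then except, then all of finally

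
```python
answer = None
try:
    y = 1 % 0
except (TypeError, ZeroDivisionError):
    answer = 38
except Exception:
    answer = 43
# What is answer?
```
38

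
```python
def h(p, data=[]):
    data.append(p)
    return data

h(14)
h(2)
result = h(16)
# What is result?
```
[14, 2, 16]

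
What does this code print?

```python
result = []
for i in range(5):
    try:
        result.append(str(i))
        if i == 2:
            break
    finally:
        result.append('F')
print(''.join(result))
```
0F1F2F

finally runs even when breaking out of loop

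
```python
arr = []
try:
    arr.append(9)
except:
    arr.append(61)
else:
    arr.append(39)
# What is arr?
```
[9, 39]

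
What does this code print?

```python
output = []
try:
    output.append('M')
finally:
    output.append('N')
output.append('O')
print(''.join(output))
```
MNO

try/finally without except, no exception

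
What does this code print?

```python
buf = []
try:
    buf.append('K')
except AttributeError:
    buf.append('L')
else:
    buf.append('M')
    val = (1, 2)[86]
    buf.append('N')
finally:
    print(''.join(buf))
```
KM

Try succeeds, else appends 'M', IndexError in else is uncaught, finally prints before exception propagates ('N' never appended)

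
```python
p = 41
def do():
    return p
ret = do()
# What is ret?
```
41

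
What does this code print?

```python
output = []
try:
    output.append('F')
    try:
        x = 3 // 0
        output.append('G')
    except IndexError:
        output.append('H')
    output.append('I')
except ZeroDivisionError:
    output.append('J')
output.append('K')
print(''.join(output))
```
FJK

Inner handler doesn't match, propagates to outer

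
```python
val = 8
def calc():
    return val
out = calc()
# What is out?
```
8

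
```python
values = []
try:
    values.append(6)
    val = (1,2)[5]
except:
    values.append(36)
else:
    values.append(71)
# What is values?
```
[6, 36]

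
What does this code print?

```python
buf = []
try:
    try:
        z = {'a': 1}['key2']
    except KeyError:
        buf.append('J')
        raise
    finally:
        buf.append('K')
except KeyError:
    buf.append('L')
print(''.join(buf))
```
JKL

finally runs before re-raised exception propagates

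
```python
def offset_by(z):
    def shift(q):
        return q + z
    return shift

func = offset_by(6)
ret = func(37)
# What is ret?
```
43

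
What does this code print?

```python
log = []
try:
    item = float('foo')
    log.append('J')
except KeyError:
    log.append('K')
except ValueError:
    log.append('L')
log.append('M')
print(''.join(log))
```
LM

ValueError is caught by its specific handler, not KeyError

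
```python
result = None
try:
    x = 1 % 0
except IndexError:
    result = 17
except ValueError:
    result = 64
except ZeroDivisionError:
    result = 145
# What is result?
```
145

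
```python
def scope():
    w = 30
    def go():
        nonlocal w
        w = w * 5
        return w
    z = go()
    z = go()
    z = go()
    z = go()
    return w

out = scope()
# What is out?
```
18750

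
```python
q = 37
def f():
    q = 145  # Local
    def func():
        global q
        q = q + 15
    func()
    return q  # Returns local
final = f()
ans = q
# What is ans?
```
52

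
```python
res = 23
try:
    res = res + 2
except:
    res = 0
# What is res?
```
25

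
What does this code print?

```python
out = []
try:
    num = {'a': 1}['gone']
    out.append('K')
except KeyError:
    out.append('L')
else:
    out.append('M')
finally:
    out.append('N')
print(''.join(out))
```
LN

Exception: except runs, else skipped, finally runs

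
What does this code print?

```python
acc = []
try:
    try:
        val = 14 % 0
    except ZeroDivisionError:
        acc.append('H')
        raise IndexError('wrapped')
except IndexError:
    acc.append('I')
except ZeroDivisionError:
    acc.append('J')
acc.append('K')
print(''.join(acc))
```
HIK

IndexError raised and caught, original ZeroDivisionError not re-raised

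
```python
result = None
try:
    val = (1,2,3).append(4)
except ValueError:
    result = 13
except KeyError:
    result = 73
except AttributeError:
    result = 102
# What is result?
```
102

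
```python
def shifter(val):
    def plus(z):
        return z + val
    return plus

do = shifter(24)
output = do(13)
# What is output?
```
37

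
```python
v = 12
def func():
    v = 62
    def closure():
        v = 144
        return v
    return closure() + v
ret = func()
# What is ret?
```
206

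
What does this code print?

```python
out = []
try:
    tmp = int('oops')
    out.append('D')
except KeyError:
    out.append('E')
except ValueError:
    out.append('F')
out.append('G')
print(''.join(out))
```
FG

ValueError is caught by its specific handler, not KeyError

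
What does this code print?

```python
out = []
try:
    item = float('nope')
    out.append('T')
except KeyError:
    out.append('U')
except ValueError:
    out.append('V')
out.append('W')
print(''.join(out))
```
VW

ValueError is caught by its specific handler, not KeyError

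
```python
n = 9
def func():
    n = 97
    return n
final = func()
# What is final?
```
97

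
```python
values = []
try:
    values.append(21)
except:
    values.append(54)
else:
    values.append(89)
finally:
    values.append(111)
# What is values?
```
[21, 89, 111]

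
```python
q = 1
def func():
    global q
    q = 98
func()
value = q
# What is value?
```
98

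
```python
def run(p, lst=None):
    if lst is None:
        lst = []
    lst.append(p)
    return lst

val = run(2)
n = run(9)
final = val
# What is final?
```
[2]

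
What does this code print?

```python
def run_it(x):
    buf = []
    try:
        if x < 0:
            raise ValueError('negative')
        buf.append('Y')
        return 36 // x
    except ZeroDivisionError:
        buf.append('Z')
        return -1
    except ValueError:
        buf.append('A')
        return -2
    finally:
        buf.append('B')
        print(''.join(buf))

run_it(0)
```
YZB

x=0 causes ZeroDivisionError, caught, finally prints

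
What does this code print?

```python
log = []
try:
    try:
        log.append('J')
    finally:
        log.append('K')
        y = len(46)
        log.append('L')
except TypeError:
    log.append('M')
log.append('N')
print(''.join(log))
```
JKMN

Exception in inner finally caught by outer except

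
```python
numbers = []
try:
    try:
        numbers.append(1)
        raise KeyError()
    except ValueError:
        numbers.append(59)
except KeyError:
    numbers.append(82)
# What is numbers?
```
[1, 82]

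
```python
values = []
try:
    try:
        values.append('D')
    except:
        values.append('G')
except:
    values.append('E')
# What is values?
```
['D']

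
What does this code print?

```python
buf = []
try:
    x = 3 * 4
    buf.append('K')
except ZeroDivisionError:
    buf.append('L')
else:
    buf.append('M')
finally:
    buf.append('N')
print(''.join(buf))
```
KMN

else runs before finally when no exception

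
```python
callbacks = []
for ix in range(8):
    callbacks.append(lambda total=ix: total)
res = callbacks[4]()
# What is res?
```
4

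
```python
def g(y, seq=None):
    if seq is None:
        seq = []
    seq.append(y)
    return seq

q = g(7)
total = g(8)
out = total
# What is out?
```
[8]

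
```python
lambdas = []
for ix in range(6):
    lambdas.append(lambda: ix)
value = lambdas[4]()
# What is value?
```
5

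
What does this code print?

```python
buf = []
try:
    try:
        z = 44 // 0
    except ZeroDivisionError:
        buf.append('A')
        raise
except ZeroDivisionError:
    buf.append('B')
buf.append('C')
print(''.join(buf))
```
ABC

raise without argument re-raises current exception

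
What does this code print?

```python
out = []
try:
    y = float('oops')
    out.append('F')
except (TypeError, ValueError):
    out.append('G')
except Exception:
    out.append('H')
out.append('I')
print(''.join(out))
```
GI

ValueError matches tuple containing it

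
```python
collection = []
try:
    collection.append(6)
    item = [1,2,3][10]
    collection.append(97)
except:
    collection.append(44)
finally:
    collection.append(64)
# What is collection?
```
[6, 44, 64]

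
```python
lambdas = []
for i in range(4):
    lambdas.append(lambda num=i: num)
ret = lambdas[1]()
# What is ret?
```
1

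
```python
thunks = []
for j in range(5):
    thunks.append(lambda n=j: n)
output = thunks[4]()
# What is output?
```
4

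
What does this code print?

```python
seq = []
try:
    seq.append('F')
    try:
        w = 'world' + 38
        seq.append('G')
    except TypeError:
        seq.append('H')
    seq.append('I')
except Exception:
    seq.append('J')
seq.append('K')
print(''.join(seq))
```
FHIK

Inner exception caught by inner handler, outer continues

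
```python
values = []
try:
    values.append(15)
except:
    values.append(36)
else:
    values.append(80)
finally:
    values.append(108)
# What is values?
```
[15, 80, 108]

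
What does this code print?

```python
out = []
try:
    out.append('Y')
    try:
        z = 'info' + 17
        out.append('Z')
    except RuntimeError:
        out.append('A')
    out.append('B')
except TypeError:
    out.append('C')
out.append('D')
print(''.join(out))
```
YCD

Inner handler doesn't match, propagates to outer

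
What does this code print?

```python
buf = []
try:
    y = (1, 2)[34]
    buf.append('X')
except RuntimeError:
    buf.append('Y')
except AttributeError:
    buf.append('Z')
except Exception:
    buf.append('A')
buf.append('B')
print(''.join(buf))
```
AB

IndexError not specifically caught, falls to Exception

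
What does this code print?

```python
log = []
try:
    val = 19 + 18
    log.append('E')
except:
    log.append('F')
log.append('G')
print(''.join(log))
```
EG

No exception, try block completes normally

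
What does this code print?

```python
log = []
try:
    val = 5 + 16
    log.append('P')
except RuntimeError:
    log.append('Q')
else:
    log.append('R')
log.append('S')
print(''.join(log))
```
PRS

else block runs when no exception occurs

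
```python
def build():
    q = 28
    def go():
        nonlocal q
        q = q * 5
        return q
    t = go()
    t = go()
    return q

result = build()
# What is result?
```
700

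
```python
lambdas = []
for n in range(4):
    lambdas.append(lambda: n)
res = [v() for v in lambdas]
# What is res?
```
[3, 3, 3, 3]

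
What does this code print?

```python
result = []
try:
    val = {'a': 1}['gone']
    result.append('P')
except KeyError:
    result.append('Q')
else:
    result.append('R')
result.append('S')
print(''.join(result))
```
QS

else block skipped when exception is caught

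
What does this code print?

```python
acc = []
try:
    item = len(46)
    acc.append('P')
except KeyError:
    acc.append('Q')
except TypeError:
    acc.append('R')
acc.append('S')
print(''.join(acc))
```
RS

TypeError is caught by its specific handler, not KeyError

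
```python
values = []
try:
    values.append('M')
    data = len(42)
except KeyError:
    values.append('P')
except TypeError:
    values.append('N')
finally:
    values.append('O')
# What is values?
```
['M', 'N', 'O']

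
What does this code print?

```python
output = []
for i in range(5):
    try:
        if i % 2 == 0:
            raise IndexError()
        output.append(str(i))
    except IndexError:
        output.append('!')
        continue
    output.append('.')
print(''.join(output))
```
!1.!3.!

continue in except skips rest of loop body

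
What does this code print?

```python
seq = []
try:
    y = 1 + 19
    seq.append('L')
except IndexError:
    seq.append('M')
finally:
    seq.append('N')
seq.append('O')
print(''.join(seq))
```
LNO

finally runs after normal execution too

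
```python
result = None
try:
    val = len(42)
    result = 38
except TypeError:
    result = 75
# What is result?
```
75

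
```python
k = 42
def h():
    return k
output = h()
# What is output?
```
42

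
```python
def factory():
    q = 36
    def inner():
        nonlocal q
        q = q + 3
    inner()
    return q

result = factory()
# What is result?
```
39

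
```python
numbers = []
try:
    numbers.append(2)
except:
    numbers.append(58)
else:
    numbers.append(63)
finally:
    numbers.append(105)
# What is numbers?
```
[2, 63, 105]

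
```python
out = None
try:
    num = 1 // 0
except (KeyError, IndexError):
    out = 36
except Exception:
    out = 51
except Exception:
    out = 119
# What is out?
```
51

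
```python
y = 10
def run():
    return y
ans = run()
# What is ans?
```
10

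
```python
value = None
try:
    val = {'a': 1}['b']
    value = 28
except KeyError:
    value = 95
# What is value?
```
95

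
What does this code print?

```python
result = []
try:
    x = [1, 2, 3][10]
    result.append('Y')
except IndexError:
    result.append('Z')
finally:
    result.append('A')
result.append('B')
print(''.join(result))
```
ZAB

finally always runs, even after exception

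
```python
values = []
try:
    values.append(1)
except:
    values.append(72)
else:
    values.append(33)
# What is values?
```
[1, 33]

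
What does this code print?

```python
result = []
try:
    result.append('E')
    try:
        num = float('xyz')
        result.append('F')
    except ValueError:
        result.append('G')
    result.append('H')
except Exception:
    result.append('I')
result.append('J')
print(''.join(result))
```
EGHJ

Inner exception caught by inner handler, outer continues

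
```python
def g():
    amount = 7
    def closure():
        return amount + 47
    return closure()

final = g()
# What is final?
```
54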